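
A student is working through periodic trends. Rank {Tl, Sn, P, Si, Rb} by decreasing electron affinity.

Si is in period 3, group 14; P is in period 3, group 15; Rb is in period 5, group 1; Sn is in period 5, group 14; Tl is in period 6, group 13.
EA tends to increase across a period and decrease down a group, though the pattern is less regular than for IE or radius.
These span different periods and groups, so the two trends combine.
Rb > Tl: the two effects oppose for this pair; the down-group effect wins (47 vs 19 kJ/mol).
P > Rb: relative to Rb, both the across-period and down-group shifts push P's electron affinity up.
Sn > P: this pair runs against the simple trend — see the exception note.
Si > Sn: Si sits above Sn in group 14, so the down-group effect alone puts Si higher.
Note the exception: Sn has a higher electron affinity than P, contrary to the simple trend — adding an electron to P's half-filled np³ subshell costs electron-pairing energy.
Note the exception: Si has a higher electron affinity than P, contrary to the simple trend — adding an electron to P's half-filled 3p³ is unfavourable, so Si (3p²) has the more exothermic EA.
Tabulated electron affinity (kJ/mol): Si 134, P 72, Rb 47, Sn 107, Tl 19.
So from highest to lowest: Si > Sn > P > Rb > Tl.

Si, Sn, P, Rb, Tl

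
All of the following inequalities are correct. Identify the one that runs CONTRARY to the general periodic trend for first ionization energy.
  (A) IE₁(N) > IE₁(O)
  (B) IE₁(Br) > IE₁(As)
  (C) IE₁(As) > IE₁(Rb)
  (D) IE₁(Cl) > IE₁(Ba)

(A)

The general trend: first ionization energy increases across a period and decreases down a group.
(A) N (period 2, group 15) vs O (period 2, group 16): the stated order contradicts the simple trend.
(B) Br (period 4, group 17) vs As (period 4, group 15): the stated order agrees with the simple trend.
(C) As (period 4, group 15) vs Rb (period 5, group 1): the stated order agrees with the simple trend.
(D) Cl (period 3, group 17) vs Ba (period 6, group 2): the stated order agrees with the simple trend.
The exception is (A): pairing an electron in O's 2p⁴ costs repulsion energy, so O ionizes more easily than half-filled N (2p³).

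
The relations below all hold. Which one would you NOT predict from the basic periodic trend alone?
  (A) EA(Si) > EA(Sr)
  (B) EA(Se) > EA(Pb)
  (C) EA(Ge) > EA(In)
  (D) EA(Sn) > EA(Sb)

The general trend: electron affinity increases across a period and decreases down a group.
(A) Si (period 3, group 14) vs Sr (period 5, group 2): the stated order agrees with the simple trend.
(B) Se (period 4, group 16) vs Pb (period 6, group 14): the stated order agrees with the simple trend.
(C) Ge (period 4, group 14) vs In (period 5, group 13): the stated order agrees with the simple trend.
(D) Sn (period 5, group 14) vs Sb (period 5, group 15): the stated order contradicts the simple trend.
The exception is (D): adding an electron to Sb's half-filled 5p³ is unfavourable, so Sn has the more exothermic EA.

(D)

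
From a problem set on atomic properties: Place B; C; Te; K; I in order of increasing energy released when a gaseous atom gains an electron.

B is in period 2, group 13; C is in period 2, group 14; K is in period 4, group 1; Te is in period 5, group 16; I is in period 5, group 17.
EA tends to increase across a period and decrease down a group, though the pattern is less regular than for IE or radius.
These span different periods and groups, so the two trends combine.
K > B: this pair runs against the simple trend — see the exception note.
C > K: both effects reinforce here, so C is clearly the higher of the two.
Te > C: the two effects oppose for this pair; the across-period effect wins (190 vs 122 kJ/mol).
I > Te: I lies to the right of Te in period 5, so the across-period effect alone puts I higher.
Note the exception: K has a higher electron affinity than B, contrary to the simple trend — B's ns²np¹ configuration gives only a small electron affinity — the sparsely filled np subshell binds an added electron weakly.
For reference (kJ/mol): B 27, C 122, K 48, Te 190, I 295.
So from lowest to highest: B < K < C < Te < I.

B, K, C, Te, I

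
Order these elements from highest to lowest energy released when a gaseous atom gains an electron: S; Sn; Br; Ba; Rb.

Br, S, Sn, Rb, Ba

S is in period 3, group 16; Br is in period 4, group 17; Rb is in period 5, group 1; Sn is in period 5, group 14; Ba is in period 6, group 2.
Electron affinity generally becomes more exothermic across a period toward the halogens and less exothermic down a group.
These span different periods and groups, so the two trends combine.
Rb > Ba: period and group pull opposite ways; the down-group shift dominates (47 vs 14 kJ/mol).
Sn > Rb: Sn lies to the right of Rb in period 5, so the across-period effect alone puts Sn higher.
S > Sn: both effects reinforce here, so S is clearly the higher of the two.
Br > S: the two effects oppose for this pair; the across-period effect wins (325 vs 200 kJ/mol).
Tabulated electron affinity (kJ/mol): S 200, Br 325, Rb 47, Sn 107, Ba 14.
So from highest to lowest: Br > S > Sn > Rb > Ba.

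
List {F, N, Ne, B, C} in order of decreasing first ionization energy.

IE₁ increases left→right with effective nuclear charge and decreases top→bottom as the valence shell moves farther out.
All lie in period 2, so first ionization energy increases left to right.
So from highest to lowest: Ne > F > N > C > B.

Ne, F, N, C, B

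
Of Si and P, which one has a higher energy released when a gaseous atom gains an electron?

Si

Electron affinity generally becomes more exothermic across a period toward the halogens and less exothermic down a group.
All lie in period 3; the across-period trend (electron affinity increases left to right) applies, with the exception below.
Note the exception: Si has a higher electron affinity than P, contrary to the simple trend — adding an electron to P's half-filled 3p³ is unfavourable, so Si (3p²) has the more exothermic EA.
Tabulated electron affinity (kJ/mol): Si 134, P 72.
So Si has the higher energy released when a gaseous atom gains an electron (Si > P).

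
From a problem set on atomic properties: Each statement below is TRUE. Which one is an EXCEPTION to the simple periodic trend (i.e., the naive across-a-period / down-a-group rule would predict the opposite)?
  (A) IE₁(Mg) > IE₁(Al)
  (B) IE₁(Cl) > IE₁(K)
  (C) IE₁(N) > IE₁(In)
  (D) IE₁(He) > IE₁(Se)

(A)

The general trend: IE₁ increases across a period and decreases down a group.
(A) Mg (period 3, group 2) vs Al (period 3, group 13): the stated order contradicts the simple trend.
(B) Cl (period 3, group 17) vs K (period 4, group 1): the stated order agrees with the simple trend.
(C) N (period 2, group 15) vs In (period 5, group 13): the stated order agrees with the simple trend.
(D) He (period 1, group 18) vs Se (period 4, group 16): the stated order agrees with the simple trend.
The exception is (A): Al's single 3p electron is easier to remove than one from Mg's filled 3s².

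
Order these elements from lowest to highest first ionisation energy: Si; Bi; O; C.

Removing the outermost electron gets harder across a period and easier down a group.
Here both period and group differ, so the two effects have to be weighed against each other.
Si > Bi: the two effects oppose for this pair; the down-group effect wins (786 vs 703 kJ/mol).
C > Si: C sits above Si in group 14, so the down-group effect alone puts C higher.
O > C: both are in period 2; the period trend gives O the larger value.
Approximate values (kJ/mol): C 1086, O 1314, Si 786, Bi 703.
So from lowest to highest: Bi < Si < C < O.

Bi, Si, C, O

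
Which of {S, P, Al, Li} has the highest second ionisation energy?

Li

The second ionization energy removes an electron from the +1 ion. For each element: S⁺ still has 5 valence electrons; P⁺ still has 4 valence electrons; Al⁺ still has 2 valence electrons; Li⁺ is the bare [He] core.
Core electrons are held far more tightly than valence electrons, so Li tops the IE_2 order.
Valence configurations: S⁺ [Ne]3s²3p³, P⁺ [Ne]3s²3p², Al⁺ [Ne]3s².
The numbers (kJ/mol): S 2252, P 1907, Al 1817, Li 7298.
Overall IE_2 order: Al < P < S < Li.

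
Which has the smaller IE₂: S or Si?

Si

The second ionization energy removes an electron from the +1 ion. For each element: S⁺ still has 5 valence electrons; Si⁺ still has 3 valence electrons.
All are still removing valence electrons, so compare the +1 ions as you would atoms: IE_2 generally rises across a period (higher Z_eff) and falls down a group (larger shell), subject to the usual subshell exceptions.
Valence configurations: S⁺ [Ne]3s²3p³, Si⁺ [Ne]3s²3p¹.
Tabulated IE_2 (kJ/mol): S 2252, Si 1577.
Putting it together, IE_2: Si < S.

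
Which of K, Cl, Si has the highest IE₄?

Consider each +3 ion: K³⁺ is already 2 electrons into the core; Cl³⁺ still has 4 valence electrons; Si³⁺ still has 1 valence electron.
Pulling an electron out of a noble-gas core costs far more than removing a remaining valence electron, so K sits at the high end of IE_4.
Valence configurations: Cl³⁺ [Ne]3s²3p², Si³⁺ [Ne]3s¹.
The numbers (kJ/mol): K 5877, Cl 5159, Si 4356.
So the fourth ionization energies run Si < Cl < K.

K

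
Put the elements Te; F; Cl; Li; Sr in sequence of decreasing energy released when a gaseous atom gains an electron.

Cl > F > Te > Li > Sr

Li is in period 2, group 1; F is in period 2, group 17; Cl is in period 3, group 17; Sr is in period 5, group 2; Te is in period 5, group 16.
EA tends to increase across a period and decrease down a group, though the pattern is less regular than for IE or radius.
Neither a single period nor a single group — weigh both effects.
Li > Sr: period and group pull opposite ways; the down-group shift dominates (60 vs 5 kJ/mol).
Te > Li: the two effects oppose for this pair; the across-period effect wins (190 vs 60 kJ/mol).
F > Te: both effects reinforce here, so F is clearly the higher of the two.
Cl > F: this pair runs against the simple trend — see the exception note.
Note the exception: Cl has a higher electron affinity than F, contrary to the simple trend — F's small 2p subshell makes the incoming electron feel strong e⁻–e⁻ repulsion, so Cl actually releases more energy on gaining an electron.
For reference (kJ/mol): Li 60, F 328, Cl 349, Sr 5, Te 190.
So from highest to lowest: Cl > F > Te > Li > Sr.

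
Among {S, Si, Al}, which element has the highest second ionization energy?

Consider each +1 ion: S⁺ still has 5 valence electrons; Si⁺ still has 3 valence electrons; Al⁺ still has 2 valence electrons.
All are still removing valence electrons, so compare the +1 ions as you would atoms: IE_2 generally rises across a period (higher Z_eff) and falls down a group (larger shell), subject to the usual subshell exceptions.
Valence configurations: S⁺ [Ne]3s²3p³, Si⁺ [Ne]3s²3p¹, Al⁺ [Ne]3s².
Si⁺ loses a lone 3p electron whereas Al⁺ must break into a filled 3s² pair, so IE_2(Al) > IE_2(Si) even though Si has the higher nuclear charge.
The numbers (kJ/mol): S 2252, Si 1577, Al 1817.
Overall IE_2 order: Si < Al < S.

S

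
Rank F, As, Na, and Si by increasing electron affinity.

Na, As, Si, F

F is in period 2, group 17; Na is in period 3, group 1; Si is in period 3, group 14; As is in period 4, group 15.
Atoms with high Z_eff and room in the valence shell (especially the halogens) have the most exothermic electron affinities.
Here both period and group differ, so the two effects have to be weighed against each other.
As > Na: the two effects oppose for this pair; the across-period effect wins (78 vs 53 kJ/mol).
Si > As: period and group pull opposite ways; the down-group shift dominates (134 vs 78 kJ/mol).
F > Si: relative to Si, both the across-period and down-group shifts push F's electron affinity up.
Approximate values (kJ/mol): F 328, Na 53, Si 134, As 78.
So from lowest to highest: Na < As < Si < F.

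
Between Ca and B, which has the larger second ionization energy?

IE_2 is the cost of taking one more electron from the +1 cation: Ca⁺ still has 1 valence electron; B⁺ still has 2 valence electrons.
All are still removing valence electrons, so compare the +1 ions as you would atoms: IE_2 generally rises across a period (higher Z_eff) and falls down a group (larger shell), subject to the usual subshell exceptions.
Valence configurations: Ca⁺ [Ar]4s¹, B⁺ [He]2s².
Tabulated IE_2 (kJ/mol): Ca 1145, B 2427.
Putting it together, IE_2: Ca < B.

B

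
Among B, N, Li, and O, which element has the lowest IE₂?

B

IE_2 is the cost of taking one more electron from the +1 cation: B⁺ still has 2 valence electrons; N⁺ still has 4 valence electrons; Li⁺ is the bare [He] core; O⁺ still has 5 valence electrons.
Breaking into a closed-shell core is much more expensive than removing a leftover valence electron — Li has the largest IE_2 here.
Valence configurations: B⁺ [He]2s², N⁺ [He]2s²2p², O⁺ [He]2s²2p³.
The numbers (kJ/mol): B 2427, N 2856, Li 7298, O 3388.
Putting it together, IE_2: B < N < O < Li.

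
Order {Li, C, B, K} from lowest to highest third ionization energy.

B < K < C < Li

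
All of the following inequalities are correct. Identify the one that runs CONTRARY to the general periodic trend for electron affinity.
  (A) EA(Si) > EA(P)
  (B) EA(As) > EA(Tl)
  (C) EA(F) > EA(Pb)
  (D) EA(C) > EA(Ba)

The general trend: electron affinity increases across a period and decreases down a group.
(A) Si (period 3, group 14) vs P (period 3, group 15): the stated order contradicts the simple trend.
(B) As (period 4, group 15) vs Tl (period 6, group 13): the stated order agrees with the simple trend.
(C) F (period 2, group 17) vs Pb (period 6, group 14): the stated order agrees with the simple trend.
(D) C (period 2, group 14) vs Ba (period 6, group 2): the stated order agrees with the simple trend.
The exception is (A): adding an electron to P's half-filled 3p³ is unfavourable, so Si (3p²) has the more exothermic EA.

(A)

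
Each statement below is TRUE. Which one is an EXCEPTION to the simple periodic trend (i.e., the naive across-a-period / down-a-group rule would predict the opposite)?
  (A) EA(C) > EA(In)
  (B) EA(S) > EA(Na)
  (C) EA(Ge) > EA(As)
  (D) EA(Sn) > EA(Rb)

(C)

The general trend: electron affinity increases across a period and decreases down a group.
(A) C (period 2, group 14) vs In (period 5, group 13): the stated order agrees with the simple trend.
(B) S (period 3, group 16) vs Na (period 3, group 1): the stated order agrees with the simple trend.
(C) Ge (period 4, group 14) vs As (period 4, group 15): the stated order contradicts the simple trend.
(D) Sn (period 5, group 14) vs Rb (period 5, group 1): the stated order agrees with the simple trend.
The exception is (C): adding an electron to As's half-filled 4p³ is unfavourable, so Ge (4p²) has the more exothermic EA.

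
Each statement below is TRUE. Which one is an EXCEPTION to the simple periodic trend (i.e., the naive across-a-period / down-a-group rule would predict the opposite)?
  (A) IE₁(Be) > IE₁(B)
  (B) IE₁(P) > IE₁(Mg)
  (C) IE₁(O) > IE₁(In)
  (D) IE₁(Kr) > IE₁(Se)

(A)

The general trend: IE₁ increases across a period and decreases down a group.
(A) Be (period 2, group 2) vs B (period 2, group 13): the stated order contradicts the simple trend.
(B) P (period 3, group 15) vs Mg (period 3, group 2): the stated order agrees with the simple trend.
(C) O (period 2, group 16) vs In (period 5, group 13): the stated order agrees with the simple trend.
(D) Kr (period 4, group 18) vs Se (period 4, group 16): the stated order agrees with the simple trend.
The exception is (A): removing B's lone 2p electron is easier than breaking Be's filled 2s².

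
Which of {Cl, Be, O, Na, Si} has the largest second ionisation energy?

Na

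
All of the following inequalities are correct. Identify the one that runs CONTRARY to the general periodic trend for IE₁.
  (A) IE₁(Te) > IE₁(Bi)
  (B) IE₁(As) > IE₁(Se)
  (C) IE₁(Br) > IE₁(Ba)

(B)

The general trend: IE₁ increases across a period and decreases down a group.
(A) Te (period 5, group 16) vs Bi (period 6, group 15): the stated order agrees with the simple trend.
(B) As (period 4, group 15) vs Se (period 4, group 16): the stated order contradicts the simple trend.
(C) Br (period 4, group 17) vs Ba (period 6, group 2): the stated order agrees with the simple trend.
The exception is (B): Se (4p⁴) ionizes more easily than half-filled As (4p³).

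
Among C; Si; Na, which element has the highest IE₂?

Na

IE_2 is the cost of taking one more electron from the +1 cation: C⁺ still has 3 valence electrons; Si⁺ still has 3 valence electrons; Na⁺ is the bare [Ne] core.
Breaking into a closed-shell core is much more expensive than removing a leftover valence electron — Na has the largest IE_2 here.
Valence configurations: C⁺ [He]2s²2p¹, Si⁺ [Ne]3s²3p¹.
Tabulated IE_2 (kJ/mol): C 2353, Si 1577, Na 4562.
Hence IE_2: Si < C < Na.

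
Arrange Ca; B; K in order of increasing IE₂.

Ca < B < K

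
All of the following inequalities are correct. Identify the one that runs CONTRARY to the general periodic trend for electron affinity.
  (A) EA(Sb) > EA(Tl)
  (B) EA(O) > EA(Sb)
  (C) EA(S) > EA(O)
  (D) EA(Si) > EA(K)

(C)

The general trend: electron affinity increases across a period and decreases down a group.
(A) Sb (period 5, group 15) vs Tl (period 6, group 13): the stated order agrees with the simple trend.
(B) O (period 2, group 16) vs Sb (period 5, group 15): the stated order agrees with the simple trend.
(C) S (period 3, group 16) vs O (period 2, group 16): the stated order contradicts the simple trend.
(D) Si (period 3, group 14) vs K (period 4, group 1): the stated order agrees with the simple trend.
The exception is (C): the compact 2p subshell of O repels the added electron more than S's larger 3p does.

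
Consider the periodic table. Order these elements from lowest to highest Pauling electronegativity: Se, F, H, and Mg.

Mg < H < Se < F

EN rises left→right (higher Z_eff, smaller atoms) and falls top→bottom (larger, more shielded atoms).
Neither a single period nor a single group — weigh both effects.
H > Mg: the two effects oppose for this pair; the down-group effect wins (2.20 vs 1.31).
Se > H: the two effects oppose for this pair; the across-period effect wins (2.55 vs 2.20).
F > Se: relative to Se, both the across-period and down-group shifts push F's electronegativity up.
Approximate values (Pauling): H 2.20, F 3.98, Mg 1.31, Se 2.55.
So from lowest to highest: Mg < H < Se < F.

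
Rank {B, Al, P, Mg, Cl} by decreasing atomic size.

Mg > Al > P > Cl > B

B is in period 2, group 13; Mg is in period 3, group 2; Al is in period 3, group 13; P is in period 3, group 15; Cl is in period 3, group 17.
Moving right in a period, electrons are added to the same shell under a stronger nuclear pull, so atoms get smaller; moving down, a new shell is opened and atoms get larger.
Here both period and group differ, so the two effects have to be weighed against each other.
Cl > B: the two effects oppose for this pair; the down-group effect wins (99 vs 85 pm).
P > Cl: both are in period 3; the period trend gives P the larger value.
Al > P: both are in period 3; the period trend gives Al the larger value.
Mg > Al: both are in period 3; the period trend gives Mg the larger value.
For reference (pm): B 85, Mg 139, Al 126, P 111, Cl 99.
So from largest to smallest: Mg > Al > P > Cl > B.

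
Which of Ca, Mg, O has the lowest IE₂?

Ca

Consider each +1 ion: Ca⁺ still has 1 valence electron; Mg⁺ still has 1 valence electron; O⁺ still has 5 valence electrons.
All are still removing valence electrons, so compare the +1 ions as you would atoms: IE_2 generally rises across a period (higher Z_eff) and falls down a group (larger shell), subject to the usual subshell exceptions.
Valence configurations: Ca⁺ [Ar]4s¹, Mg⁺ [Ne]3s¹, O⁺ [He]2s²2p³.
Approximate IE_2 values (kJ/mol): Ca 1145, Mg 1451, O 3388.
Hence IE_2: Ca < Mg < O.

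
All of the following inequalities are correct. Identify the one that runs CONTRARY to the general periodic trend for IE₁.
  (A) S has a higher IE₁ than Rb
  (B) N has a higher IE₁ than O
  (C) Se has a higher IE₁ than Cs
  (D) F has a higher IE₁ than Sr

The general trend: IE₁ increases across a period and decreases down a group.
(A) S (period 3, group 16) vs Rb (period 5, group 1): the stated order agrees with the simple trend.
(B) N (period 2, group 15) vs O (period 2, group 16): the stated order contradicts the simple trend.
(C) Se (period 4, group 16) vs Cs (period 6, group 1): the stated order agrees with the simple trend.
(D) F (period 2, group 17) vs Sr (period 5, group 2): the stated order agrees with the simple trend.
The exception is (B): pairing an electron in O's 2p⁴ costs repulsion energy, so O ionizes more easily than half-filled N (2p³).

(B)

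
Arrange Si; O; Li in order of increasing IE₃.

IE_3 is the cost of taking one more electron from the +2 cation: Si²⁺ still has 2 valence electrons; O²⁺ still has 4 valence electrons; Li²⁺ is already 1 electron into the core.
Core electrons are held far more tightly than valence electrons, so Li tops the IE_3 order.
Valence configurations: Si²⁺ [Ne]3s², O²⁺ [He]2s²2p².
Approximate IE_3 values (kJ/mol): Si 3232, O 5300, Li 11815.
So the third ionization energies run Si < O < Li.

Si, O, Li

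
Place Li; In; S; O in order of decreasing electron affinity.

S, O, Li, In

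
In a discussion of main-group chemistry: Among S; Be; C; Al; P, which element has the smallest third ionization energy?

Al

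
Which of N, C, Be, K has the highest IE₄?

The fourth ionization energy removes an electron from the +3 ion. For each element: N³⁺ still has 2 valence electrons; C³⁺ still has 1 valence electron; Be³⁺ is already 1 electron into the core; K³⁺ is already 2 electrons into the core.
Usually core removal costs more than valence removal, but here the competition is close: a tightly held n=2 valence electron can cost more to remove than an n=3 core electron, so the actual values have to decide it.
Valence configurations: N³⁺ [He]2s², C³⁺ [He]2s¹.
Tabulated IE_4 (kJ/mol): N 7475, C 6223, Be 21007, K 5877.
Overall IE_4 order: K < C < N < Be.

Be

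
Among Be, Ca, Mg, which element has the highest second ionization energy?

Be

The second ionization energy removes an electron from the +1 ion. For each element: Be⁺ still has 1 valence electron; Ca⁺ still has 1 valence electron; Mg⁺ still has 1 valence electron.
All are still removing valence electrons, so compare the +1 ions as you would atoms: IE_2 generally rises across a period (higher Z_eff) and falls down a group (larger shell), subject to the usual subshell exceptions.
Valence configurations: Be⁺ [He]2s¹, Ca⁺ [Ar]4s¹, Mg⁺ [Ne]3s¹.
Approximate IE_2 values (kJ/mol): Be 1757, Ca 1145, Mg 1451.
Putting it together, IE_2: Ca < Mg < Be.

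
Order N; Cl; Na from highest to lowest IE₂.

Na > N > Cl

Consider each +1 ion: N⁺ still has 4 valence electrons; Cl⁺ still has 6 valence electrons; Na⁺ is the bare [Ne] core.
Core electrons are held far more tightly than valence electrons, so Na tops the IE_2 order.
Valence configurations: N⁺ [He]2s²2p², Cl⁺ [Ne]3s²3p⁴.
Approximate IE_2 values (kJ/mol): N 2856, Cl 2298, Na 4562.
Overall IE_2 order: Cl < N < Na.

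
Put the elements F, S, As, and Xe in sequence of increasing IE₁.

As, S, Xe, F

F is in period 2, group 17; S is in period 3, group 16; As is in period 4, group 15; Xe is in period 5, group 18.
First ionization energy rises across a period (greater Z_eff holds electrons more tightly) and falls down a group (valence electrons are farther from the nucleus).
Here both period and group differ, so the two effects have to be weighed against each other.
S > As: both effects reinforce here, so S is clearly the higher of the two.
Xe > S: the two effects oppose for this pair; the across-period effect wins (1170 vs 1000 kJ/mol).
F > Xe: period and group pull opposite ways; the down-group shift dominates (1681 vs 1170 kJ/mol).
Approximate values (kJ/mol): F 1681, S 1000, As 947, Xe 1170.
So from lowest to highest: As < S < Xe < F.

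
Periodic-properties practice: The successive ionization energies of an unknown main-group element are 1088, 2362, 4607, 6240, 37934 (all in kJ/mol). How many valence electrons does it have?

Look for the largest jump between consecutive ionization energies: IE5/IE4 ≈ 6.1, far larger than any earlier ratio.
That jump marks the point where a core electron is being removed. So the atom has 4 valence electrons.

4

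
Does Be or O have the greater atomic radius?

Be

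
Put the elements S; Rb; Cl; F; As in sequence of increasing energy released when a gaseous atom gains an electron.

F is in period 2, group 17; S is in period 3, group 16; Cl is in period 3, group 17; As is in period 4, group 15; Rb is in period 5, group 1.
Adding an electron releases more energy for atoms nearer the top right (short of the noble gases).
Here both period and group differ, so the two effects have to be weighed against each other.
As > Rb: relative to Rb, both the across-period and down-group shifts push As's electron affinity up.
S > As: relative to As, both the across-period and down-group shifts push S's electron affinity up.
F > S: both effects reinforce here, so F is clearly the higher of the two.
Cl > F: this pair runs against the simple trend — see the exception note.
Note the exception: Cl has a higher electron affinity than F, contrary to the simple trend — F's small 2p subshell makes the incoming electron feel strong e⁻–e⁻ repulsion, so Cl actually releases more energy on gaining an electron.
Approximate values (kJ/mol): F 328, S 200, Cl 349, As 78, Rb 47.
So from lowest to highest: Rb < As < S < F < Cl.

Rb, As, S, F, Cl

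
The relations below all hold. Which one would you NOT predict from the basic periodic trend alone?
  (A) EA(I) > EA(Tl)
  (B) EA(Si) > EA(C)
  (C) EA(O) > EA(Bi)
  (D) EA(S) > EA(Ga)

(B)

The general trend: electron affinity increases across a period and decreases down a group.
(A) I (period 5, group 17) vs Tl (period 6, group 13): the stated order agrees with the simple trend.
(B) Si (period 3, group 14) vs C (period 2, group 14): the stated order contradicts the simple trend.
(C) O (period 2, group 16) vs Bi (period 6, group 15): the stated order agrees with the simple trend.
(D) S (period 3, group 16) vs Ga (period 4, group 13): the stated order agrees with the simple trend.
The exception is (B): Si's larger, more diffuse 3p orbitals accept an added electron slightly more readily than C's compact 2p.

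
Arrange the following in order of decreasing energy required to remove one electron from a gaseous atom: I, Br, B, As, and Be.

Be is in period 2, group 2; B is in period 2, group 13; As is in period 4, group 15; Br is in period 4, group 17; I is in period 5, group 17.
Across a period the outer electron is held more tightly (higher IE₁); down a group it sits in a higher shell, more shielded, and comes off more easily.
Neither a single period nor a single group — weigh both effects.
Be > B: this pair runs against the simple trend — see the exception note.
As > Be: the two effects oppose for this pair; the across-period effect wins (947 vs 900 kJ/mol).
I > As: period and group pull opposite ways; the across-period shift dominates (1008 vs 947 kJ/mol).
Br > I: they share group 17; the group trend gives Br the larger value.
Note the exception: Be has a higher first ionization energy than B, contrary to the simple trend — removing B's lone 2p electron is easier than breaking Be's filled 2s².
Tabulated first ionization energy (kJ/mol): Be 900, B 801, As 947, Br 1140, I 1008.
So from highest to lowest: Br > I > As > Be > B.

Br, I, As, Be, B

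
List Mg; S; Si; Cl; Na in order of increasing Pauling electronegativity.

Na, Mg, Si, S, Cl

Na is in period 3, group 1; Mg is in period 3, group 2; Si is in period 3, group 14; S is in period 3, group 16; Cl is in period 3, group 17.
Electronegativity increases across a period and decreases down a group, tracking effective nuclear charge and atomic size.
All lie in period 3, so electronegativity increases left to right.
So from lowest to highest: Na < Mg < Si < S < Cl.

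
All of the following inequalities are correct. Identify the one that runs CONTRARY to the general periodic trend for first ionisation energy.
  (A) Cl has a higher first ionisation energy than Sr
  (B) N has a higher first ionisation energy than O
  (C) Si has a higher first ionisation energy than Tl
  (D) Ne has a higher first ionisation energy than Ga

(B)

The general trend: first ionisation energy increases across a period and decreases down a group.
(A) Cl (period 3, group 17) vs Sr (period 5, group 2): the stated order agrees with the simple trend.
(B) N (period 2, group 15) vs O (period 2, group 16): the stated order contradicts the simple trend.
(C) Si (period 3, group 14) vs Tl (period 6, group 13): the stated order agrees with the simple trend.
(D) Ne (period 2, group 18) vs Ga (period 4, group 13): the stated order agrees with the simple trend.
The exception is (B): pairing an electron in O's 2p⁴ costs repulsion energy, so O ionizes more easily than half-filled N (2p³).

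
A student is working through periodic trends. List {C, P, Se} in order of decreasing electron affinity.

Se, C, P

Atoms with high Z_eff and room in the valence shell (especially the halogens) have the most exothermic electron affinities.
These sit on a diagonal, where the across-period and down-group effects partly cancel.
C > P: period and group pull opposite ways; the down-group shift dominates (122 vs 72 kJ/mol).
Se > C: period and group pull opposite ways; the across-period shift dominates (195 vs 122 kJ/mol).
Approximate values (kJ/mol): C 122, P 72, Se 195.
So from highest to lowest: Se > C > P.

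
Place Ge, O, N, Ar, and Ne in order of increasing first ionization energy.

Ge < O < N < Ar < Ne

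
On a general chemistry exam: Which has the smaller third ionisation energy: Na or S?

S

The third ionization energy removes an electron from the +2 ion. For each element: Na²⁺ is already 1 electron into the core; S²⁺ still has 4 valence electrons.
Pulling an electron out of a noble-gas core costs far more than removing a remaining valence electron, so Na sits at the high end of IE_3.
Tabulated IE_3 (kJ/mol): Na 6910, S 3357.
Putting it together, IE_3: S < Na.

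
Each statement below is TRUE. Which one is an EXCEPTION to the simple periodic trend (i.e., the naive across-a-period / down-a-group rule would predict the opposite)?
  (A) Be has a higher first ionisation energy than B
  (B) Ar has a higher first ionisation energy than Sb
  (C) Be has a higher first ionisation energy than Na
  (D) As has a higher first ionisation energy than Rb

(A)

The general trend: first ionisation energy increases across a period and decreases down a group.
(A) Be (period 2, group 2) vs B (period 2, group 13): the stated order contradicts the simple trend.
(B) Ar (period 3, group 18) vs Sb (period 5, group 15): the stated order agrees with the simple trend.
(C) Be (period 2, group 2) vs Na (period 3, group 1): the stated order agrees with the simple trend.
(D) As (period 4, group 15) vs Rb (period 5, group 1): the stated order agrees with the simple trend.
The exception is (A): removing B's lone 2p electron is easier than breaking Be's filled 2s².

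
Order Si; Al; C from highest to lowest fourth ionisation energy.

Al > C > Si

IE_4 is the cost of taking one more electron from the +3 cation: Si³⁺ still has 1 valence electron; Al³⁺ is the bare [Ne] core; C³⁺ still has 1 valence electron.
Pulling an electron out of a noble-gas core costs far more than removing a remaining valence electron, so Al sits at the high end of IE_4.
Valence configurations: Si³⁺ [Ne]3s¹, C³⁺ [He]2s¹.
Approximate IE_4 values (kJ/mol): Si 4356, Al 11577, C 6223.
Hence IE_4: Si < C < Al.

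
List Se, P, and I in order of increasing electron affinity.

P < Se < I

P is in period 3, group 15; Se is in period 4, group 16; I is in period 5, group 17.
Electron affinity generally becomes more exothermic across a period toward the halogens and less exothermic down a group.
These sit on a diagonal, where the across-period and down-group effects partly cancel.
Se > P: the two effects oppose for this pair; the across-period effect wins (195 vs 72 kJ/mol).
I > Se: period and group pull opposite ways; the across-period shift dominates (295 vs 195 kJ/mol).
Approximate values (kJ/mol): P 72, Se 195, I 295.
So from lowest to highest: P < Se < I.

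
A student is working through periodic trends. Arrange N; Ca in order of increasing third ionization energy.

N < Ca

Consider each +2 ion: N²⁺ still has 3 valence electrons; Ca²⁺ is the bare [Ar] core.
Pulling an electron out of a noble-gas core costs far more than removing a remaining valence electron, so Ca sits at the high end of IE_3.
Approximate IE_3 values (kJ/mol): N 4578, Ca 4912.
Overall IE_3 order: N < Ca.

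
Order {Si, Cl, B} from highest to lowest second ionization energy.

IE_2 is the cost of taking one more electron from the +1 cation: Si⁺ still has 3 valence electrons; Cl⁺ still has 6 valence electrons; B⁺ still has 2 valence electrons.
All are still removing valence electrons, so compare the +1 ions as you would atoms: IE_2 generally rises across a period (higher Z_eff) and falls down a group (larger shell), subject to the usual subshell exceptions.
Valence configurations: Si⁺ [Ne]3s²3p¹, Cl⁺ [Ne]3s²3p⁴, B⁺ [He]2s².
Approximate IE_2 values (kJ/mol): Si 1577, Cl 2298, B 2427.
Putting it together, IE_2: Si < Cl < B.

B, Cl, Si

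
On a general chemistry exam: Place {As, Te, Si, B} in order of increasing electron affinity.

B, As, Si, Te

B is in period 2, group 13; Si is in period 3, group 14; As is in period 4, group 15; Te is in period 5, group 16.
Electron affinity generally becomes more exothermic across a period toward the halogens and less exothermic down a group.
These sit on a diagonal, where the across-period and down-group effects partly cancel.
As > B: period and group pull opposite ways; the across-period shift dominates (78 vs 27 kJ/mol).
Si > As: period and group pull opposite ways; the down-group shift dominates (134 vs 78 kJ/mol).
Te > Si: the two effects oppose for this pair; the across-period effect wins (190 vs 134 kJ/mol).
Approximate values (kJ/mol): B 27, Si 134, As 78, Te 190.
So from lowest to highest: B < As < Si < Te.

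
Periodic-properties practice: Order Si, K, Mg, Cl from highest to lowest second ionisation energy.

K > Cl > Si > Mg

After 1 electron has been removed, what remains? Si⁺ still has 3 valence electrons; K⁺ is the bare [Ar] core; Mg⁺ still has 1 valence electron; Cl⁺ still has 6 valence electrons.
Pulling an electron out of a noble-gas core costs far more than removing a remaining valence electron, so K sits at the high end of IE_2.
Valence configurations: Si⁺ [Ne]3s²3p¹, Mg⁺ [Ne]3s¹, Cl⁺ [Ne]3s²3p⁴.
Approximate IE_2 values (kJ/mol): Si 1577, K 3052, Mg 1451, Cl 2298.
Overall IE_2 order: Mg < Si < Cl < K.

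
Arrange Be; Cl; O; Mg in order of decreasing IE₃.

IE_3 is the cost of taking one more electron from the +2 cation: Be²⁺ is the bare [He] core; Cl²⁺ still has 5 valence electrons; O²⁺ still has 4 valence electrons; Mg²⁺ is the bare [Ne] core.
Core electrons are held far more tightly than valence electrons, so Mg and Be top the IE_3 order.
Valence configurations: Cl²⁺ [Ne]3s²3p³, O²⁺ [He]2s²2p².
The numbers (kJ/mol): Be 14849, Cl 3822, O 5300, Mg 7733.
Putting it together, IE_3: Cl < O < Mg < Be.

Be > Mg > O > Cl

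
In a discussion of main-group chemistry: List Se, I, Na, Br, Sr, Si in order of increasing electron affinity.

Sr < Na < Si < Se < I < Br

Na is in period 3, group 1; Si is in period 3, group 14; Se is in period 4, group 16; Br is in period 4, group 17; Sr is in period 5, group 2; I is in period 5, group 17.
Electron affinity generally becomes more exothermic across a period toward the halogens and less exothermic down a group.
Here both period and group differ, so the two effects have to be weighed against each other.
Na > Sr: period and group pull opposite ways; the down-group shift dominates (53 vs 5 kJ/mol).
Si > Na: both are in period 3; the period trend gives Si the larger value.
Se > Si: the two effects oppose for this pair; the across-period effect wins (195 vs 134 kJ/mol).
I > Se: the two effects oppose for this pair; the across-period effect wins (295 vs 195 kJ/mol).
Br > I: they share group 17; the group trend gives Br the larger value.
Tabulated electron affinity (kJ/mol): Na 53, Si 134, Se 195, Br 325, Sr 5, I 295.
So from lowest to highest: Sr < Na < Si < Se < I < Br.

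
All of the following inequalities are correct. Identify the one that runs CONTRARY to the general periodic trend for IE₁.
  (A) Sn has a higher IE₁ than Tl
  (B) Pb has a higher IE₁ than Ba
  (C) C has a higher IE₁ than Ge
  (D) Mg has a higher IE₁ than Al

(D)

The general trend: IE₁ increases across a period and decreases down a group.
(A) Sn (period 5, group 14) vs Tl (period 6, group 13): the stated order agrees with the simple trend.
(B) Pb (period 6, group 14) vs Ba (period 6, group 2): the stated order agrees with the simple trend.
(C) C (period 2, group 14) vs Ge (period 4, group 14): the stated order agrees with the simple trend.
(D) Mg (period 3, group 2) vs Al (period 3, group 13): the stated order contradicts the simple trend.
The exception is (D): Al's single 3p electron is easier to remove than one from Mg's filled 3s².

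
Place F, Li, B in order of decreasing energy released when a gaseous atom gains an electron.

Li is in period 2, group 1; B is in period 2, group 13; F is in period 2, group 17.
Adding an electron releases more energy for atoms nearer the top right (short of the noble gases).
All lie in period 2; the across-period trend (electron affinity increases left to right) applies, with the exception below.
Note the exception: Li has a higher electron affinity than B, contrary to the simple trend — B's ns²np¹ configuration gives only a small electron affinity — the sparsely filled np subshell binds an added electron weakly.
For reference (kJ/mol): Li 60, B 27, F 328.
So from highest to lowest: F > Li > B.

F, Li, B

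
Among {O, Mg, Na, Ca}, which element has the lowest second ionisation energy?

Ca

Consider each +1 ion: O⁺ still has 5 valence electrons; Mg⁺ still has 1 valence electron; Na⁺ is the bare [Ne] core; Ca⁺ still has 1 valence electron.
Core electrons are held far more tightly than valence electrons, so Na tops the IE_2 order.
Valence configurations: O⁺ [He]2s²2p³, Mg⁺ [Ne]3s¹, Ca⁺ [Ar]4s¹.
Tabulated IE_2 (kJ/mol): O 3388, Mg 1451, Na 4562, Ca 1145.
So the second ionization energies run Ca < Mg < O < Na.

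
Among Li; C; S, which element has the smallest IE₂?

S

After 1 electron has been removed, what remains? Li⁺ is the bare [He] core; C⁺ still has 3 valence electrons; S⁺ still has 5 valence electrons.
Pulling an electron out of a noble-gas core costs far more than removing a remaining valence electron, so Li sits at the high end of IE_2.
Valence configurations: C⁺ [He]2s²2p¹, S⁺ [Ne]3s²3p³.
Approximate IE_2 values (kJ/mol): Li 7298, C 2353, S 2252.
Overall IE_2 order: S < C < Li.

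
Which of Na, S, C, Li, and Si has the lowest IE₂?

After 1 electron has been removed, what remains? Na⁺ is the bare [Ne] core; S⁺ still has 5 valence electrons; C⁺ still has 3 valence electrons; Li⁺ is the bare [He] core; Si⁺ still has 3 valence electrons.
Pulling an electron out of a noble-gas core costs far more than removing a remaining valence electron, so Na and Li sit at the high end of IE_2.
Valence configurations: S⁺ [Ne]3s²3p³, C⁺ [He]2s²2p¹, Si⁺ [Ne]3s²3p¹.
Tabulated IE_2 (kJ/mol): Na 4562, S 2252, C 2353, Li 7298, Si 1577.
So the second ionization energies run Si < S < C < Na < Li.

Si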